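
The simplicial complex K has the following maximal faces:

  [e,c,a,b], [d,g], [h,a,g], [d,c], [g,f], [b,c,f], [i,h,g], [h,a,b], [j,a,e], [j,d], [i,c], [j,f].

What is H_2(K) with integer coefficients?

H_2 ≅ 0.

Fix the vertex order a < b < c < d < e < f < g < h < i < j and write every simplex with vertices in increasing order. Then dim K = 3 and the simplices of K are:

  0-simplices (10): a, b, c, d, e, f, g, h, i, j
  1-simplices (22): ab, ac, ae, ag, ah, aj, bc, be, bf, bh, cd, ce, cf, ci, dg, dj, ej, fg, fj, gh, gi, hi
  2-simplices (9): abc, abe, abh, ace, aej, agh, bce, bcf, ghi
  3-simplices (1): abce

Hence C_0 ≅ Z^10, C_1 ≅ Z^22, C_2 ≅ Z^9, C_3 ≅ Z^1.

Boundary ∂_1: C_1 → C_0 is given by ∂[p,q] = [q] − [p].
This gives a 10×22 integer matrix of rank 9; reducing to Smith normal form yields diagonal entries (1,1,1,1,1,1,1,1,1).

The boundary map ∂_2: C_2 → C_1 sends each 2-simplex [p,q,r] to [q,r] − [p,r] + [p,q]. For instance
  ∂bce = ce − be + bc,
  ∂agh = gh − ah + ag.
The resulting 22×9 matrix has rank 8, and its Smith normal form has invariant factors (1,1,1,1,1,1,1,1).

∂_3: C_3 → C_2 sends each 3-simplex σ to the alternating sum Σ_i (−1)^i (σ with its i-th vertex removed). For instance
  ∂abce = bce − ace + abe − abc.
The resulting 9×1 matrix has rank 1, and its Smith normal form has invariant factors (1).

Now H_k = ker ∂_k / im ∂_{k+1}, so:

  H_2: rank ker ∂_2 − rank ∂_3 = (9 − 8) − 1 = 0, and the invariant factors of ∂_3 are all 1, so H_2 = 0.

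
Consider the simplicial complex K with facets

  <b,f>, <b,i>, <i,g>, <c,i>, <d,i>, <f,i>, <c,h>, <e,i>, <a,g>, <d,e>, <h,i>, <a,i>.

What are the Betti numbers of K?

We work with the vertex ordering a < b < c < d < e < f < g < h < i. The simplices of K, each written with vertices in increasing order, are:

  0-simplices (9): a, b, c, d, e, f, g, h, i
  1-simplices (12): ag, ai, bf, bi, ch, ci, de, di, ei, fi, gi, hi

so the chain groups are C_0 ≅ Z^9, C_1 ≅ Z^12.

The boundary map ∂_1: C_1 → C_0 is given by ∂[p,q] = [q] − [p].
The resulting 9×12 matrix has rank 8, and its Smith normal form has invariant factors (1,1,1,1,1,1,1,1).

Now H_k = ker ∂_k / im ∂_{k+1}, so:

  H_0: rank C_0 − rank ∂_1 = 9 − 8 = 1, and the invariant factors of ∂_1 are all 1, so H_0 = Z.
  H_1: rank ker ∂_1 − rank ∂_2 = (12 − 8) − 0 = 4, and there is no ∂_2, so H_1 = Z^4.

Hence the Betti numbers are b_0 = 1, b_1 = 4.

b_0 = 1, b_1 = 4.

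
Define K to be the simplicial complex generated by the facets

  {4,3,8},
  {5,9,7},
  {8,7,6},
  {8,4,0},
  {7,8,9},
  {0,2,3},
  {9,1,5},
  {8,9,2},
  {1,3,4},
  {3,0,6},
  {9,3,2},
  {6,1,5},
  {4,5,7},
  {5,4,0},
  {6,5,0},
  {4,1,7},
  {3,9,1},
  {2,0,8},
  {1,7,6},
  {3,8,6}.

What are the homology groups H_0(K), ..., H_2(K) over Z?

Fix the vertex order 0 < 1 < 2 < 3 < 4 < 5 < 6 < 7 < 8 < 9 and write every simplex with vertices in increasing order. Then dim K = 2 and the simplices of K are:

  0-simplices (10): [0], [1], [2], [3], [4], [5], [6], [7], [8], [9]
  1-simplices (30): (30 of them)
  2-simplices (20): (20 of them)

Hence C_0 ≅ Z^10, C_1 ≅ Z^30, C_2 ≅ Z^20.

The boundary map ∂_1: C_1 → C_0 is given by ∂[p,q] = [q] − [p]. For instance
  ∂[0,5] = [5] − [0].
The 10×30 boundary matrix has rank 9 and Smith normal form diag(1,1,1,1,1,1,1,1,1).

Boundary ∂_2: C_2 → C_1 sends each 2-simplex [p,q,r] to [q,r] − [p,r] + [p,q]. For instance
  ∂[3,6,8] = [6,8] − [3,8] + [3,6],
  ∂[0,4,8] = [4,8] − [0,8] + [0,4].
The 30×20 boundary matrix has rank 20 and Smith normal form diag(1,1,1,1,1,1,1,1,1,1,1,1,1,1,1,1,1,1,1,2).

From H_k ≅ ker(∂_k) / im(∂_{k+1}) we obtain:

  H_0: rank C_0 − rank ∂_1 = 10 − 9 = 1, and the invariant factors of ∂_1 are all 1, so H_0 ≅ Z.
  H_1: rank ker ∂_1 − rank ∂_2 = (30 − 9) − 20 = 1, and ∂_2 has invariant factor 2 > 1, so H_1 ≅ Z ⊕ Z_2.
  H_2: rank ker ∂_2 − rank ∂_3 = (20 − 20) − 0 = 0, and there is no ∂_3, so H_2 ≅ 0.

As a check, the Euler characteristic is 10 − 30 + 20 = 0, which agrees with 1 − 1 + 0 = 0.

H_0 = Z,  H_1 = Z ⊕ Z_2,  H_2 = 0.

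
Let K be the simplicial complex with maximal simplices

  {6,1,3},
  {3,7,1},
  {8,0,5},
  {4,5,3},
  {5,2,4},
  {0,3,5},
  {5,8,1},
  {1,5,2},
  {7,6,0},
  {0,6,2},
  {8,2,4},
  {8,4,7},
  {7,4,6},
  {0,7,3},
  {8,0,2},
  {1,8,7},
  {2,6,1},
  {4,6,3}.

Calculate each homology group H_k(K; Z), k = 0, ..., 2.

H_0 ≅ Z,  H_1 ≅ Z ⊕ Z/2,  H_2 = 0.

We work with the vertex ordering 0 < 1 < 2 < 3 < 4 < 5 < 6 < 7 < 8. The simplices of K, each written with vertices in increasing order, are:

  0-simplices (9): [0], [1], [2], [3], [4], [5], [6], [7], [8]
  1-simplices (27): (27 of them)
  2-simplices (18): [0,2,6], [0,2,8], [0,3,5], [0,3,7], [0,5,8], [0,6,7], [1,2,5], [1,2,6], [1,3,6], [1,3,7], [1,5,8], [1,7,8], [2,4,5], [2,4,8], [3,4,5], [3,4,6], [4,6,7], [4,7,8]

Hence C_0 ≅ Z^9, C_1 ≅ Z^27, C_2 ≅ Z^18.

∂_1: C_1 → C_0 sends each edge [p,q] (with p < q) to q − p.
The resulting 9×27 matrix has rank 8, and its Smith normal form has invariant factors (1,1,1,1,1,1,1,1).

Boundary ∂_2: C_2 → C_1 acts by ∂[p,q,r] = [q,r] − [p,r] + [p,q]. For instance
  ∂[4,7,8] = [7,8] − [4,8] + [4,7],
  ∂[1,2,5] = [2,5] − [1,5] + [1,2].
The resulting 27×18 matrix has rank 18, and its Smith normal form has invariant factors (1,1,1,1,1,1,1,1,1,1,1,1,1,1,1,1,1,2).

Now H_k = ker ∂_k / im ∂_{k+1}, so:

  H_0: rank C_0 − rank ∂_1 = 9 − 8 = 1, and the invariant factors of ∂_1 are all 1, so H_0 = Z.
  H_1: rank ker ∂_1 − rank ∂_2 = (27 − 8) − 18 = 1, and ∂_2 has invariant factor 2 > 1, so H_1 = Z ⊕ Z/2.
  H_2: rank ker ∂_2 − rank ∂_3 = (18 − 18) − 0 = 0, and there is no ∂_3, so H_2 = 0.

As a check, the Euler characteristic is 9 − 27 + 18 = 0, which agrees with 1 − 1 + 0 = 0.
(K is a triangulation of the Klein bottle.)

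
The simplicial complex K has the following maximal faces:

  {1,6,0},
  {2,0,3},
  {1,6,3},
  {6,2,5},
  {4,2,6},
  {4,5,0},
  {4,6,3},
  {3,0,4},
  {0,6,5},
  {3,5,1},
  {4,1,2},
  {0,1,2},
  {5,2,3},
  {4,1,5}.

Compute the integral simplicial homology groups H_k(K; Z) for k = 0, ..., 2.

Fix the vertex order 0 < 1 < 2 < 3 < 4 < 5 < 6 and write every simplex with vertices in increasing order. Then dim K = 2 and the simplices of K are:

  0-simplices (7): [0], [1], [2], [3], [4], [5], [6]
  1-simplices (21): [0,1], [0,2], [0,3], [0,4], [0,5], [0,6], [1,2], [1,3], [1,4], [1,5], [1,6], [2,3], [2,4], [2,5], [2,6], [3,4], [3,5], [3,6], [4,5], [4,6], [5,6]
  2-simplices (14): [0,1,2], [0,1,6], [0,2,3], [0,3,4], [0,4,5], [0,5,6], [1,2,4], [1,3,5], [1,3,6], [1,4,5], [2,3,5], [2,4,6], [2,5,6], [3,4,6]

Hence C_0 ≅ Z^7, C_1 ≅ Z^21, C_2 ≅ Z^14.

The boundary map ∂_1: C_1 → C_0 maps an edge to its endpoints' difference, ∂[p,q] = q − p. For instance
  ∂[3,5] = [5] − [3].
As a 7×21 matrix over Z this has rank 6, with invariant factors (1,1,1,1,1,1).

Boundary ∂_2: C_2 → C_1 sends each 2-simplex [p,q,r] to [q,r] − [p,r] + [p,q]. For instance
  ∂[0,1,2] = [1,2] − [0,2] + [0,1],
  ∂[0,2,3] = [2,3] − [0,3] + [0,2].
This gives a 21×14 integer matrix of rank 13; reducing to Smith normal form yields diagonal entries (1,1,1,1,1,1,1,1,1,1,1,1,1).

Now H_k = ker ∂_k / im ∂_{k+1}, so:

  H_0: rank C_0 − rank ∂_1 = 7 − 6 = 1, and the invariant factors of ∂_1 are all 1, so H_0 = Z.
  H_1: rank ker ∂_1 − rank ∂_2 = (21 − 6) − 13 = 2, and the invariant factors of ∂_2 are all 1, so H_1 = Z^2.
  H_2: rank ker ∂_2 − rank ∂_3 = (14 − 13) − 0 = 1, and there is no ∂_3, so H_2 = Z.

(K is a triangulation of the torus T^2.)

H_0 ≅ Z,  H_1 ≅ Z^2,  H_2 ≅ Z.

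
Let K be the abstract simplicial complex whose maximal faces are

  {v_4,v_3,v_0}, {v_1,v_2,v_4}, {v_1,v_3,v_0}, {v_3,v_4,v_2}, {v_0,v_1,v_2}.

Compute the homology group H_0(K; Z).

Order the vertices as v_0 < v_1 < v_2 < v_3 < v_4. Listing each simplex with vertices in this order, K has dimension 2 with simplices:

  0-simplices (5): [v_0], [v_1], [v_2], [v_3], [v_4]
  1-simplices (10): [v_0,v_1], [v_0,v_2], [v_0,v_3], [v_0,v_4], [v_1,v_2], [v_1,v_3], [v_1,v_4], [v_2,v_3], [v_2,v_4], [v_3,v_4]
  2-simplices (5): [v_0,v_1,v_2], [v_0,v_1,v_3], [v_0,v_3,v_4], [v_1,v_2,v_4], [v_2,v_3,v_4]

Hence C_0 ≅ Z^5, C_1 ≅ Z^10, C_2 ≅ Z^5.

∂_1: C_1 → C_0 maps an edge to its endpoints' difference, ∂[p,q] = q − p. For instance
  ∂[v_1,v_3] = [v_3] − [v_1].
As a 5×10 matrix over Z this has rank 4, with invariant factors (1,1,1,1).

Boundary ∂_2: C_2 → C_1 sends each 2-simplex [p,q,r] to [q,r] − [p,r] + [p,q]. For instance
  ∂[v_0,v_1,v_2] = [v_1,v_2] − [v_0,v_2] + [v_0,v_1],
  ∂[v_1,v_2,v_4] = [v_2,v_4] − [v_1,v_4] + [v_1,v_2].
The 10×5 boundary matrix has rank 5 and Smith normal form diag(1,1,1,1,1).

Computing H_k = (kernel of ∂_k) / (image of ∂_{k+1}):

  H_0: rank C_0 − rank ∂_1 = 5 − 4 = 1, and the invariant factors of ∂_1 are all 1, so H_0 = Z.

(K is a triangulation of the Möbius band.)

H_0 = Z.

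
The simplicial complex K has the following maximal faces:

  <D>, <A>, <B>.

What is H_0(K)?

H_0 ≅ Z^3.

We work with the vertex ordering A < B < D. The simplices of K, each written with vertices in increasing order, are:

  0-simplices (3): A, B, D

so the chain groups are C_0 ≅ Z^3.

Reading off H_k = ker ∂_k / im ∂_{k+1}:

  H_0: rank C_0 − rank ∂_1 = 3 − 0 = 3, and there is no ∂_1, so H_0 = Z^3.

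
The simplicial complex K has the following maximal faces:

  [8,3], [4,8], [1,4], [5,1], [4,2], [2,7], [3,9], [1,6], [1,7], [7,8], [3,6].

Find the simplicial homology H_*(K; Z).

K has 9 vertices, 11 edges.
rank ∂_0 = 0, rank ∂_1 = 8 ⇒ b_0 = 9 − 0 − 8 = 1; all invariant factors of ∂_1 are 1 so no torsion. So H_0 = Z.
rank ∂_1 = 8, rank ∂_2 = 0 ⇒ b_1 = 11 − 8 − 0 = 3. So H_1 = Z^3.

H_0 ≅ Z,  H_1 ≅ Z^3.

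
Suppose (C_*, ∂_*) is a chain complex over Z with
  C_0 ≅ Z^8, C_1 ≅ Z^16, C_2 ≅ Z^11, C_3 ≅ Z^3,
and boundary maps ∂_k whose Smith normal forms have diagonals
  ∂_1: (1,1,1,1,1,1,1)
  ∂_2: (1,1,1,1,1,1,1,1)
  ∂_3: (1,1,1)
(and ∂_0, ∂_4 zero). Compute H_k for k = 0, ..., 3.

H_0: b_0 = 8 − 0 − 7 = 1; torsion from ∂_1 factors > 1: none. So H_0 ≅ Z.
H_1: b_1 = 16 − 7 − 8 = 1; torsion from ∂_2 factors > 1: none. So H_1 ≅ Z.
H_2: b_2 = 11 − 8 − 3 = 0; torsion from ∂_3 factors > 1: none. So H_2 ≅ 0.
H_3: b_3 = 3 − 3 − 0 = 0; torsion from ∂_4 factors > 1: none. So H_3 ≅ 0.

H_0 ≅ Z,  H_1 ≅ Z,  H_2 = 0,  H_3 = 0.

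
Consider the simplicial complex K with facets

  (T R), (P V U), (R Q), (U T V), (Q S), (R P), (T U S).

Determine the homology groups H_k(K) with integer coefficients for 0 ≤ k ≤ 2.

H_0 = Z,  H_1 = Z^2,  H_2 = 0.

We work with the vertex ordering P < Q < R < S < T < U < V. The simplices of K, each written with vertices in increasing order, are:

  0-simplices (7): P, Q, R, S, T, U, V
  1-simplices (11): PR, PU, PV, QR, QS, RT, ST, SU, TU, TV, UV
  2-simplices (3): PUV, STU, TUV

giving chain groups C_0 ≅ Z^7, C_1 ≅ Z^11, C_2 ≅ Z^3.

Boundary ∂_1: C_1 → C_0 is given by ∂[p,q] = [q] − [p]. For instance
  ∂RT = T − R.
As a 7×11 matrix over Z this has rank 6, with invariant factors (1,1,1,1,1,1).

∂_2: C_2 → C_1 sends each 2-simplex [p,q,r] to [q,r] − [p,r] + [p,q]. For instance
  ∂TUV = UV − TV + TU,
  ∂PUV = UV − PV + PU.
The 11×3 boundary matrix has rank 3 and Smith normal form diag(1,1,1).

Computing H_k = (kernel of ∂_k) / (image of ∂_{k+1}):

  H_0: rank C_0 − rank ∂_1 = 7 − 6 = 1, and the invariant factors of ∂_1 are all 1, so H_0 ≅ Z.
  H_1: rank ker ∂_1 − rank ∂_2 = (11 − 6) − 3 = 2, and the invariant factors of ∂_2 are all 1, so H_1 ≅ Z^2.
  H_2: rank ker ∂_2 − rank ∂_3 = (3 − 3) − 0 = 0, and there is no ∂_3, so H_2 ≅ 0.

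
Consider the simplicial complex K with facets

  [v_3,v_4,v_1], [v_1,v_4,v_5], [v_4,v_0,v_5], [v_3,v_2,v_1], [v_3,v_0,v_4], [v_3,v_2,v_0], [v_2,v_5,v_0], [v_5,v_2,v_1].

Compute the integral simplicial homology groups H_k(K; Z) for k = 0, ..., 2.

H_0 = Z,  H_1 = 0,  H_2 = Z.

K has 6 vertices, 12 edges, 8 triangles.
rank ∂_0 = 0, rank ∂_1 = 5 ⇒ b_0 = 6 − 0 − 5 = 1; all invariant factors of ∂_1 are 1 so no torsion. So H_0 ≅ Z.
rank ∂_1 = 5, rank ∂_2 = 7 ⇒ b_1 = 12 − 5 − 7 = 0; all invariant factors of ∂_2 are 1 so no torsion. So H_1 ≅ 0.
rank ∂_2 = 7, rank ∂_3 = 0 ⇒ b_2 = 8 − 7 − 0 = 1. So H_2 ≅ Z.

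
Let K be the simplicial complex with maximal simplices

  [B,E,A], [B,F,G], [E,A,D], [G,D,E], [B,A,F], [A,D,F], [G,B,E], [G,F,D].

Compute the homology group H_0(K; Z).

K has 6 vertices, 12 edges, 8 triangles.
rank ∂_0 = 0, rank ∂_1 = 5 ⇒ b_0 = 6 − 0 − 5 = 1; all invariant factors of ∂_1 are 1 so no torsion. So H_0 ≅ Z.

H_0 = Z.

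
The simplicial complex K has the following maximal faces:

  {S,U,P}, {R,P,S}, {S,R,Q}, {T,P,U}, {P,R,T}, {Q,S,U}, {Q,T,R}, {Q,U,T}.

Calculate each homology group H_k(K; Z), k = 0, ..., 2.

H_0 = Z,  H_1 = 0,  H_2 = Z.

K has 6 vertices, 12 edges, 8 triangles.
rank ∂_0 = 0, rank ∂_1 = 5 ⇒ b_0 = 6 − 0 − 5 = 1; all invariant factors of ∂_1 are 1 so no torsion. So H_0 = Z.
rank ∂_1 = 5, rank ∂_2 = 7 ⇒ b_1 = 12 − 5 − 7 = 0; all invariant factors of ∂_2 are 1 so no torsion. So H_1 = 0.
rank ∂_2 = 7, rank ∂_3 = 0 ⇒ b_2 = 8 − 7 − 0 = 1. So H_2 = Z.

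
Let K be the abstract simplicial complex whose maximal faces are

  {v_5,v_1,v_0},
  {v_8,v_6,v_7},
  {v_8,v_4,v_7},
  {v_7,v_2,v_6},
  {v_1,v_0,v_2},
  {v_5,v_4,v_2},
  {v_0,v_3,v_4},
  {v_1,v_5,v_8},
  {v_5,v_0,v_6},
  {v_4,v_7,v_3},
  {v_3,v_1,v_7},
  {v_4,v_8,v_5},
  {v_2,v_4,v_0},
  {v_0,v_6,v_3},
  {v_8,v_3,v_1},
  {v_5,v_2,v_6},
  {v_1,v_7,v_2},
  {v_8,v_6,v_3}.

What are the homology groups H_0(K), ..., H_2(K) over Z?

H_0 ≅ Z,  H_1 ≅ Z ⊕ Z_2,  H_2 = 0.

Take the total order v_0 < v_1 < v_2 < v_3 < v_4 < v_5 < v_6 < v_7 < v_8 on the vertex set. Then K (dimension 2) consists of the simplices:

  0-simplices (9): [v_0], [v_1], [v_2], [v_3], [v_4], [v_5], [v_6], [v_7], [v_8]
  1-simplices (27): (27 of them)
  2-simplices (18): (18 of them)

Hence C_0 ≅ Z^9, C_1 ≅ Z^27, C_2 ≅ Z^18.

The boundary map ∂_1: C_1 → C_0 is given by ∂[p,q] = [q] − [p]. For instance
  ∂[v_0,v_6] = [v_6] − [v_0].
This gives a 9×27 integer matrix of rank 8; reducing to Smith normal form yields diagonal entries (1,1,1,1,1,1,1,1).

Boundary ∂_2: C_2 → C_1 maps a triangle to the signed sum of its edges. For instance
  ∂[v_2,v_6,v_7] = [v_6,v_7] − [v_2,v_7] + [v_2,v_6],
  ∂[v_0,v_3,v_4] = [v_3,v_4] − [v_0,v_4] + [v_0,v_3].
The 27×18 boundary matrix has rank 18 and Smith normal form diag(1,1,1,1,1,1,1,1,1,1,1,1,1,1,1,1,1,2).

From H_k ≅ ker(∂_k) / im(∂_{k+1}) we obtain:

  H_0: rank C_0 − rank ∂_1 = 9 − 8 = 1, and the invariant factors of ∂_1 are all 1, so H_0 = Z.
  H_1: rank ker ∂_1 − rank ∂_2 = (27 − 8) − 18 = 1, and ∂_2 has invariant factor 2 > 1, so H_1 = Z ⊕ Z_2.
  H_2: rank ker ∂_2 − rank ∂_3 = (18 − 18) − 0 = 0, and there is no ∂_3, so H_2 = 0.

As a check, the Euler characteristic is 9 − 27 + 18 = 0, which agrees with 1 − 1 + 0 = 0.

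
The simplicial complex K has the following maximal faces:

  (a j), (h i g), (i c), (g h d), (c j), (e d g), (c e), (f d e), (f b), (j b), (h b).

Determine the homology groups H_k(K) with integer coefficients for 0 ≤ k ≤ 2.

H_0 ≅ Z,  H_1 ≅ Z^3,  H_2 = 0.

Order the vertices as a < b < c < d < e < f < g < h < i < j. Listing each simplex with vertices in this order, K has dimension 2 with simplices:

  0-simplices (10): a, b, c, d, e, f, g, h, i, j
  1-simplices (16): aj, bf, bh, bj, ce, ci, cj, de, df, dg, dh, ef, eg, gh, gi, hi
  2-simplices (4): def, deg, dgh, ghi

so the chain groups are C_0 ≅ Z^10, C_1 ≅ Z^16, C_2 ≅ Z^4.

Boundary ∂_1: C_1 → C_0 maps an edge to its endpoints' difference, ∂[p,q] = q − p. For instance
  ∂eg = g − e.
As a 10×16 matrix over Z this has rank 9, with invariant factors (1,1,1,1,1,1,1,1,1).

∂_2: C_2 → C_1 sends each 2-simplex [p,q,r] to [q,r] − [p,r] + [p,q]. For instance
  ∂dgh = gh − dh + dg,
  ∂def = ef − df + de.
The 16×4 boundary matrix has rank 4 and Smith normal form diag(1,1,1,1).

Now H_k = ker ∂_k / im ∂_{k+1}, so:

  H_0: rank C_0 − rank ∂_1 = 10 − 9 = 1, and the invariant factors of ∂_1 are all 1, so H_0 ≅ Z.
  H_1: rank ker ∂_1 − rank ∂_2 = (16 − 9) − 4 = 3, and the invariant factors of ∂_2 are all 1, so H_1 ≅ Z^3.
  H_2: rank ker ∂_2 − rank ∂_3 = (4 − 4) − 0 = 0, and there is no ∂_3, so H_2 ≅ 0.

As a check, the Euler characteristic is 10 − 16 + 4 = -2, which agrees with 1 − 3 + 0 = -2.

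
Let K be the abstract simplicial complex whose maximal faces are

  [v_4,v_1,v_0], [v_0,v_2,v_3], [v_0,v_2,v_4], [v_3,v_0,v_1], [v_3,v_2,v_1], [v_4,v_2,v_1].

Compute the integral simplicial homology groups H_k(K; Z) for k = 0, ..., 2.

Take the total order v_0 < v_1 < v_2 < v_3 < v_4 on the vertex set. Then K (dimension 2) consists of the simplices:

  0-simplices (5): [v_0], [v_1], [v_2], [v_3], [v_4]
  1-simplices (9): [v_0,v_1], [v_0,v_2], [v_0,v_3], [v_0,v_4], [v_1,v_2], [v_1,v_3], [v_1,v_4], [v_2,v_3], [v_2,v_4]
  2-simplices (6): [v_0,v_1,v_3], [v_0,v_1,v_4], [v_0,v_2,v_3], [v_0,v_2,v_4], [v_1,v_2,v_3], [v_1,v_2,v_4]

so the chain groups are C_0 ≅ Z^5, C_1 ≅ Z^9, C_2 ≅ Z^6.

∂_1: C_1 → C_0 maps an edge to its endpoints' difference, ∂[p,q] = q − p. For instance
  ∂[v_2,v_3] = [v_3] − [v_2].
The resulting 5×9 matrix has rank 4, and its Smith normal form has invariant factors (1,1,1,1).

Boundary ∂_2: C_2 → C_1 maps a triangle to the signed sum of its edges. For instance
  ∂[v_0,v_2,v_3] = [v_2,v_3] − [v_0,v_3] + [v_0,v_2],
  ∂[v_1,v_2,v_4] = [v_2,v_4] − [v_1,v_4] + [v_1,v_2].
As a 9×6 matrix over Z this has rank 5, with invariant factors (1,1,1,1,1).

From H_k ≅ ker(∂_k) / im(∂_{k+1}) we obtain:

  H_0: rank C_0 − rank ∂_1 = 5 − 4 = 1, and the invariant factors of ∂_1 are all 1, so H_0 = Z.
  H_1: rank ker ∂_1 − rank ∂_2 = (9 − 4) − 5 = 0, and the invariant factors of ∂_2 are all 1, so H_1 = 0.
  H_2: rank ker ∂_2 − rank ∂_3 = (6 − 5) − 0 = 1, and there is no ∂_3, so H_2 = Z.

As a check, the Euler characteristic is 5 − 9 + 6 = 2, which agrees with 1 − 0 + 1 = 2.

H_0 ≅ Z,  H_1 = 0,  H_2 ≅ Z.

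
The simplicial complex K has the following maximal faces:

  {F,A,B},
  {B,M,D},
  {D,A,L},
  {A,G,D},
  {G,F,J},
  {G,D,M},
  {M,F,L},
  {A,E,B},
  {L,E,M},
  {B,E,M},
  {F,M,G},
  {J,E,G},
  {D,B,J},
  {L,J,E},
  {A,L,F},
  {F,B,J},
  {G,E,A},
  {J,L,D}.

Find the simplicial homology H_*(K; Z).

We work with the vertex ordering A < B < D < E < F < G < J < L < M. The simplices of K, each written with vertices in increasing order, are:

  0-simplices (9): A, B, D, E, F, G, J, L, M
  1-simplices (27): AB, AD, AE, AF, AG, AL, BD, BE, BF, BJ, BM, DG, DJ, DL, DM, EG, EJ, EL, EM, FG, FJ, FL, FM, GJ, GM, JL, LM
  2-simplices (18): ABE, ABF, ADG, ADL, AEG, AFL, BDJ, BDM, BEM, BFJ, DGM, DJL, EGJ, EJL, ELM, FGJ, FGM, FLM

Hence C_0 ≅ Z^9, C_1 ≅ Z^27, C_2 ≅ Z^18.

The boundary map ∂_1: C_1 → C_0 sends each edge [p,q] (with p < q) to q − p.
This gives a 9×27 integer matrix of rank 8; reducing to Smith normal form yields diagonal entries (1,1,1,1,1,1,1,1).

Boundary ∂_2: C_2 → C_1 maps a triangle to the signed sum of its edges. For instance
  ∂FGJ = GJ − FJ + FG,
  ∂BEM = EM − BM + BE.
As a 27×18 matrix over Z this has rank 17, with invariant factors (1,1,1,1,1,1,1,1,1,1,1,1,1,1,1,1,1).

Computing H_k = (kernel of ∂_k) / (image of ∂_{k+1}):

  H_0: rank C_0 − rank ∂_1 = 9 − 8 = 1, and the invariant factors of ∂_1 are all 1, so H_0 = Z.
  H_1: rank ker ∂_1 − rank ∂_2 = (27 − 8) − 17 = 2, and the invariant factors of ∂_2 are all 1, so H_1 = Z^2.
  H_2: rank ker ∂_2 − rank ∂_3 = (18 − 17) − 0 = 1, and there is no ∂_3, so H_2 = Z.

(K is a triangulation of the torus T^2.)

H_0 ≅ Z,  H_1 ≅ Z^2,  H_2 ≅ Z.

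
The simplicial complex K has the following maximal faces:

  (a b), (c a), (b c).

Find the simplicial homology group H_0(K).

H_0 = Z.

We work with the vertex ordering a < b < c. The simplices of K, each written with vertices in increasing order, are:

  0-simplices (3): a, b, c
  1-simplices (3): ab, ac, bc

giving chain groups C_0 ≅ Z^3, C_1 ≅ Z^3.

The boundary map ∂_1: C_1 → C_0 maps an edge to its endpoints' difference, ∂[p,q] = q − p.
As a 3×3 matrix over Z this has rank 2, with invariant factors (1,1).

From H_k ≅ ker(∂_k) / im(∂_{k+1}) we obtain:

  H_0: rank C_0 − rank ∂_1 = 3 − 2 = 1, and the invariant factors of ∂_1 are all 1, so H_0 ≅ Z.

(K is a triangulation of the circle S^1.)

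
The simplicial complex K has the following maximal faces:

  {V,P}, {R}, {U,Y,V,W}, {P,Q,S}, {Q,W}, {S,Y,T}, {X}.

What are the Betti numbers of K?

b_0 = 3, b_1 = 2, b_2 = 0, b_3 = 0.

Order the vertices as P < Q < R < S < T < U < V < W < X < Y. Listing each simplex with vertices in this order, K has dimension 3 with simplices:

  0-simplices (10): P, Q, R, S, T, U, V, W, X, Y
  1-simplices (14): PQ, PS, PV, QS, QW, ST, SY, TY, UV, UW, UY, VW, VY, WY
  2-simplices (6): PQS, STY, UVW, UVY, UWY, VWY
  3-simplices (1): UVWY

so the chain groups are C_0 ≅ Z^10, C_1 ≅ Z^14, C_2 ≅ Z^6, C_3 ≅ Z^1.

∂_1: C_1 → C_0 sends each edge [p,q] (with p < q) to q − p. For instance
  ∂TY = Y − T.
As a 10×14 matrix over Z this has rank 7, with invariant factors (1,1,1,1,1,1,1).

Boundary ∂_2: C_2 → C_1 maps a triangle to the signed sum of its edges. For instance
  ∂UVW = VW − UW + UV,
  ∂STY = TY − SY + ST.
The 14×6 boundary matrix has rank 5 and Smith normal form diag(1,1,1,1,1).

The boundary map ∂_3: C_3 → C_2 sends each 3-simplex σ to the alternating sum Σ_i (−1)^i (σ with its i-th vertex removed). For instance
  ∂UVWY = VWY − UWY + UVY − UVW.
As a 6×1 matrix over Z this has rank 1, with invariant factors (1).

Reading off H_k = ker ∂_k / im ∂_{k+1}:

  H_0: rank C_0 − rank ∂_1 = 10 − 7 = 3, and the invariant factors of ∂_1 are all 1, so H_0 = Z^3.
  H_1: rank ker ∂_1 − rank ∂_2 = (14 − 7) − 5 = 2, and the invariant factors of ∂_2 are all 1, so H_1 = Z^2.
  H_2: rank ker ∂_2 − rank ∂_3 = (6 − 5) − 1 = 0, and the invariant factors of ∂_3 are all 1, so H_2 = 0.
  H_3: rank ker ∂_3 − rank ∂_4 = (1 − 1) − 0 = 0, and there is no ∂_4, so H_3 = 0.

Hence the Betti numbers are b_0 = 3, b_1 = 2, b_2 = 0, b_3 = 0.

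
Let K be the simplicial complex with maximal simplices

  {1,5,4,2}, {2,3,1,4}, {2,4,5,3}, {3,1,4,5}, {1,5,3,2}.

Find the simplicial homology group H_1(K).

Fix the vertex order 1 < 2 < 3 < 4 < 5 and write every simplex with vertices in increasing order. Then dim K = 3 and the simplices of K are:

  0-simplices (5): [1], [2], [3], [4], [5]
  1-simplices (10): [1,2], [1,3], [1,4], [1,5], [2,3], [2,4], [2,5], [3,4], [3,5], [4,5]
  2-simplices (10): [1,2,3], [1,2,4], [1,2,5], [1,3,4], [1,3,5], [1,4,5], [2,3,4], [2,3,5], [2,4,5], [3,4,5]
  3-simplices (5): [1,2,3,4], [1,2,3,5], [1,2,4,5], [1,3,4,5], [2,3,4,5]

so the chain groups are C_0 ≅ Z^5, C_1 ≅ Z^10, C_2 ≅ Z^10, C_3 ≅ Z^5.

The boundary map ∂_1: C_1 → C_0 sends each edge [p,q] (with p < q) to q − p. For instance
  ∂[2,4] = [4] − [2].
This gives a 5×10 integer matrix of rank 4; reducing to Smith normal form yields diagonal entries (1,1,1,1).

The boundary map ∂_2: C_2 → C_1 maps a triangle to the signed sum of its edges. For instance
  ∂[1,2,5] = [2,5] − [1,5] + [1,2],
  ∂[2,3,5] = [3,5] − [2,5] + [2,3].
The resulting 10×10 matrix has rank 6, and its Smith normal form has invariant factors (1,1,1,1,1,1).

The boundary map ∂_3: C_3 → C_2 sends each 3-simplex σ to the alternating sum Σ_i (−1)^i (σ with its i-th vertex removed). For instance
  ∂[2,3,4,5] = [3,4,5] − [2,4,5] + [2,3,5] − [2,3,4],
  ∂[1,2,3,5] = [2,3,5] − [1,3,5] + [1,2,5] − [1,2,3].
The 10×5 boundary matrix has rank 4 and Smith normal form diag(1,1,1,1).

Computing H_k = (kernel of ∂_k) / (image of ∂_{k+1}):

  H_1: rank ker ∂_1 − rank ∂_2 = (10 − 4) − 6 = 0, and the invariant factors of ∂_2 are all 1, so H_1 = 0.

H_1 = 0.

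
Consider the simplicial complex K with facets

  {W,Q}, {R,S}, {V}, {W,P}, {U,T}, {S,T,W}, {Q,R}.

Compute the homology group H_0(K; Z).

Order the vertices as P < Q < R < S < T < U < V < W. Listing each simplex with vertices in this order, K has dimension 2 with simplices:

  0-simplices (8): P, Q, R, S, T, U, V, W
  1-simplices (8): PW, QR, QW, RS, ST, SW, TU, TW
  2-simplices (1): STW

Hence C_0 ≅ Z^8, C_1 ≅ Z^8, C_2 ≅ Z^1.

∂_1: C_1 → C_0 maps an edge to its endpoints' difference, ∂[p,q] = q − p. For instance
  ∂TW = W − T.
The resulting 8×8 matrix has rank 6, and its Smith normal form has invariant factors (1,1,1,1,1,1).

∂_2: C_2 → C_1 sends each 2-simplex [p,q,r] to [q,r] − [p,r] + [p,q]. For instance
  ∂STW = TW − SW + ST.
This gives a 8×1 integer matrix of rank 1; reducing to Smith normal form yields diagonal entries (1).

Reading off H_k = ker ∂_k / im ∂_{k+1}:

  H_0: rank C_0 − rank ∂_1 = 8 − 6 = 2, and the invariant factors of ∂_1 are all 1, so H_0 ≅ Z^2.

H_0 ≅ Z^2.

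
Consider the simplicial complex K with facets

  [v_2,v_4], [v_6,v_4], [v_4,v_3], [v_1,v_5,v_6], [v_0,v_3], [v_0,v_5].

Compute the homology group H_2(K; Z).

H_2 ≅ 0.

Order the vertices as v_0 < v_1 < v_2 < v_3 < v_4 < v_5 < v_6. Listing each simplex with vertices in this order, K has dimension 2 with simplices:

  0-simplices (7): [v_0], [v_1], [v_2], [v_3], [v_4], [v_5], [v_6]
  1-simplices (8): [v_0,v_3], [v_0,v_5], [v_1,v_5], [v_1,v_6], [v_2,v_4], [v_3,v_4], [v_4,v_6], [v_5,v_6]
  2-simplices (1): [v_1,v_5,v_6]

giving chain groups C_0 ≅ Z^7, C_1 ≅ Z^8, C_2 ≅ Z^1.

The boundary map ∂_1: C_1 → C_0 maps an edge to its endpoints' difference, ∂[p,q] = q − p. For instance
  ∂[v_1,v_6] = [v_6] − [v_1].
The 7×8 boundary matrix has rank 6 and Smith normal form diag(1,1,1,1,1,1).

Boundary ∂_2: C_2 → C_1 maps a triangle to the signed sum of its edges. For instance
  ∂[v_1,v_5,v_6] = [v_5,v_6] − [v_1,v_6] + [v_1,v_5].
This gives a 8×1 integer matrix of rank 1; reducing to Smith normal form yields diagonal entries (1).

Computing H_k = (kernel of ∂_k) / (image of ∂_{k+1}):

  H_2: rank ker ∂_2 − rank ∂_3 = (1 − 1) − 0 = 0, and there is no ∂_3, so H_2 ≅ 0.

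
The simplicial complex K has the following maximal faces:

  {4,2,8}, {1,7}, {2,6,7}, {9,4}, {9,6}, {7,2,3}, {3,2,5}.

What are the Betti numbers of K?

Fix the vertex order 1 < 2 < 3 < 4 < 5 < 6 < 7 < 8 < 9 and write every simplex with vertices in increasing order. Then dim K = 2 and the simplices of K are:

  0-simplices (9): [1], [2], [3], [4], [5], [6], [7], [8], [9]
  1-simplices (13): [1,7], [2,3], [2,4], [2,5], [2,6], [2,7], [2,8], [3,5], [3,7], [4,8], [4,9], [6,7], [6,9]
  2-simplices (4): [2,3,5], [2,3,7], [2,4,8], [2,6,7]

so the chain groups are C_0 ≅ Z^9, C_1 ≅ Z^13, C_2 ≅ Z^4.

Boundary ∂_1: C_1 → C_0 maps an edge to its endpoints' difference, ∂[p,q] = q − p. For instance
  ∂[6,7] = [7] − [6].
The 9×13 boundary matrix has rank 8 and Smith normal form diag(1,1,1,1,1,1,1,1).

The boundary map ∂_2: C_2 → C_1 acts by ∂[p,q,r] = [q,r] − [p,r] + [p,q]. For instance
  ∂[2,4,8] = [4,8] − [2,8] + [2,4],
  ∂[2,3,7] = [3,7] − [2,7] + [2,3].
This gives a 13×4 integer matrix of rank 4; reducing to Smith normal form yields diagonal entries (1,1,1,1).

Now H_k = ker ∂_k / im ∂_{k+1}, so:

  H_0: rank C_0 − rank ∂_1 = 9 − 8 = 1, and the invariant factors of ∂_1 are all 1, so H_0 ≅ Z.
  H_1: rank ker ∂_1 − rank ∂_2 = (13 − 8) − 4 = 1, and the invariant factors of ∂_2 are all 1, so H_1 ≅ Z.
  H_2: rank ker ∂_2 − rank ∂_3 = (4 − 4) − 0 = 0, and there is no ∂_3, so H_2 ≅ 0.

Hence the Betti numbers are b_0 = 1, b_1 = 1, b_2 = 0.

b_0 = 1, b_1 = 1, b_2 = 0.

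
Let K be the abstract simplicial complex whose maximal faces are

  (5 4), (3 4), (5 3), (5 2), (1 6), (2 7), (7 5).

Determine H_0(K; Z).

Order the vertices as 1 < 2 < 3 < 4 < 5 < 6 < 7. Listing each simplex with vertices in this order, K has dimension 1 with simplices:

  0-simplices (7): [1], [2], [3], [4], [5], [6], [7]
  1-simplices (7): [1,6], [2,5], [2,7], [3,4], [3,5], [4,5], [5,7]

giving chain groups C_0 ≅ Z^7, C_1 ≅ Z^7.

∂_1: C_1 → C_0 is given by ∂[p,q] = [q] − [p]. For instance
  ∂[2,5] = [5] − [2].
This gives a 7×7 integer matrix of rank 5; reducing to Smith normal form yields diagonal entries (1,1,1,1,1).

Now H_k = ker ∂_k / im ∂_{k+1}, so:

  H_0: rank C_0 − rank ∂_1 = 7 − 5 = 2, and the invariant factors of ∂_1 are all 1, so H_0 ≅ Z^2.

(K is a triangulation of the disjoint union of the 1-simplex and a wedge of 2 circles.)

H_0 ≅ Z^2.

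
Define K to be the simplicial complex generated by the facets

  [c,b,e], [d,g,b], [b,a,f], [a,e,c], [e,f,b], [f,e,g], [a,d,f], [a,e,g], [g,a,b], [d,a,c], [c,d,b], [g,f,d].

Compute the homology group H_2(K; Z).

H_2 ≅ 0.

Order the vertices as a < b < c < d < e < f < g. Listing each simplex with vertices in this order, K has dimension 2 with simplices:

  0-simplices (7): a, b, c, d, e, f, g
  1-simplices (18): ab, ac, ad, ae, af, ag, bc, bd, be, bf, bg, cd, ce, df, dg, ef, eg, fg
  2-simplices (12): abf, abg, acd, ace, adf, aeg, bcd, bce, bdg, bef, dfg, efg

Hence C_0 ≅ Z^7, C_1 ≅ Z^18, C_2 ≅ Z^12.

The boundary map ∂_1: C_1 → C_0 maps an edge to its endpoints' difference, ∂[p,q] = q − p.
The 7×18 boundary matrix has rank 6 and Smith normal form diag(1,1,1,1,1,1).

Boundary ∂_2: C_2 → C_1 sends each 2-simplex [p,q,r] to [q,r] − [p,r] + [p,q]. For instance
  ∂dfg = fg − dg + df,
  ∂ace = ce − ae + ac.
As a 18×12 matrix over Z this has rank 12, with invariant factors (1,1,1,1,1,1,1,1,1,1,1,2).

Now H_k = ker ∂_k / im ∂_{k+1}, so:

  H_2: rank ker ∂_2 − rank ∂_3 = (12 − 12) − 0 = 0, and there is no ∂_3, so H_2 ≅ 0.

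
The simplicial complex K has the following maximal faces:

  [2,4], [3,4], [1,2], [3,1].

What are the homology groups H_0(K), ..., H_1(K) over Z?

H_0 = Z,  H_1 = Z.

Take the total order 1 < 2 < 3 < 4 on the vertex set. Then K (dimension 1) consists of the simplices:

  0-simplices (4): [1], [2], [3], [4]
  1-simplices (4): [1,2], [1,3], [2,4], [3,4]

giving chain groups C_0 ≅ Z^4, C_1 ≅ Z^4.

∂_1: C_1 → C_0 maps an edge to its endpoints' difference, ∂[p,q] = q − p.
This gives a 4×4 integer matrix of rank 3; reducing to Smith normal form yields diagonal entries (1,1,1).

Reading off H_k = ker ∂_k / im ∂_{k+1}:

  H_0: rank C_0 − rank ∂_1 = 4 − 3 = 1, and the invariant factors of ∂_1 are all 1, so H_0 ≅ Z.
  H_1: rank ker ∂_1 − rank ∂_2 = (4 − 3) − 0 = 1, and there is no ∂_2, so H_1 ≅ Z.

As a check, the Euler characteristic is 4 − 4 = 0, which agrees with 1 − 1 = 0.
(K is a triangulation of the circle S^1.)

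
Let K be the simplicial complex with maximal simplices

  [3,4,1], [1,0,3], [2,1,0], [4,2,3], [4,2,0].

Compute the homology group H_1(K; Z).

Fix the vertex order 0 < 1 < 2 < 3 < 4 and write every simplex with vertices in increasing order. Then dim K = 2 and the simplices of K are:

  0-simplices (5): [0], [1], [2], [3], [4]
  1-simplices (10): [0,1], [0,2], [0,3], [0,4], [1,2], [1,3], [1,4], [2,3], [2,4], [3,4]
  2-simplices (5): [0,1,2], [0,1,3], [0,2,4], [1,3,4], [2,3,4]

Hence C_0 ≅ Z^5, C_1 ≅ Z^10, C_2 ≅ Z^5.

Boundary ∂_1: C_1 → C_0 sends each edge [p,q] (with p < q) to q − p.
As a 5×10 matrix over Z this has rank 4, with invariant factors (1,1,1,1).

∂_2: C_2 → C_1 acts by ∂[p,q,r] = [q,r] − [p,r] + [p,q]. For instance
  ∂[1,3,4] = [3,4] − [1,4] + [1,3],
  ∂[0,1,3] = [1,3] − [0,3] + [0,1].
The 10×5 boundary matrix has rank 5 and Smith normal form diag(1,1,1,1,1).

Reading off H_k = ker ∂_k / im ∂_{k+1}:

  H_1: rank ker ∂_1 − rank ∂_2 = (10 − 4) − 5 = 1, and the invariant factors of ∂_2 are all 1, so H_1 ≅ Z.

(K is a triangulation of the Möbius band.)

H_1 = Z.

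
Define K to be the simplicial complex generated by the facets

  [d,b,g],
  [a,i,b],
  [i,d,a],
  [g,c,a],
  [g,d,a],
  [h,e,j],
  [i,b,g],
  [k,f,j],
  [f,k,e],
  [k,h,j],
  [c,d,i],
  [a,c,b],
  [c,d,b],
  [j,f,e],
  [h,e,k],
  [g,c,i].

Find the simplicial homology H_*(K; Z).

We work with the vertex ordering a < b < c < d < e < f < g < h < i < j < k. The simplices of K, each written with vertices in increasing order, are:

  0-simplices (11): a, b, c, d, e, f, g, h, i, j, k
  1-simplices (24): ab, ac, ad, ag, ai, bc, bd, bg, bi, cd, cg, ci, dg, di, ef, eh, ej, ek, fj, fk, gi, hj, hk, jk
  2-simplices (16): abc, abi, acg, adg, adi, bcd, bdg, bgi, cdi, cgi, efj, efk, ehj, ehk, fjk, hjk

giving chain groups C_0 ≅ Z^11, C_1 ≅ Z^24, C_2 ≅ Z^16.

The boundary map ∂_1: C_1 → C_0 sends each edge [p,q] (with p < q) to q − p.
As a 11×24 matrix over Z this has rank 9, with invariant factors (1,1,1,1,1,1,1,1,1).

∂_2: C_2 → C_1 sends each 2-simplex [p,q,r] to [q,r] − [p,r] + [p,q]. For instance
  ∂bgi = gi − bi + bg,
  ∂ehk = hk − ek + eh.
As a 24×16 matrix over Z this has rank 15, with invariant factors (1,1,1,1,1,1,1,1,1,1,1,1,1,1,2).

From H_k ≅ ker(∂_k) / im(∂_{k+1}) we obtain:

  H_0: rank C_0 − rank ∂_1 = 11 − 9 = 2, and the invariant factors of ∂_1 are all 1, so H_0 ≅ Z^2.
  H_1: rank ker ∂_1 − rank ∂_2 = (24 − 9) − 15 = 0, and ∂_2 has invariant factor 2 > 1, so H_1 ≅ Z/2Z.
  H_2: rank ker ∂_2 − rank ∂_3 = (16 − 15) − 0 = 1, and there is no ∂_3, so H_2 ≅ Z.

(K is a triangulation of the disjoint union of the 2-sphere S^2 and the real projective plane RP^2.)

H_0 = Z^2,  H_1 = Z/2Z,  H_2 = Z.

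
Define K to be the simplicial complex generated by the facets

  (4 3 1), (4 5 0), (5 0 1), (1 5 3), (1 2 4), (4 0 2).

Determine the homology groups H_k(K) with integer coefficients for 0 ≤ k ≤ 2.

K has 6 vertices, 12 edges, 6 triangles.
rank ∂_0 = 0, rank ∂_1 = 5 ⇒ b_0 = 6 − 0 − 5 = 1; all invariant factors of ∂_1 are 1 so no torsion. So H_0 = Z.
rank ∂_1 = 5, rank ∂_2 = 6 ⇒ b_1 = 12 − 5 − 6 = 1; all invariant factors of ∂_2 are 1 so no torsion. So H_1 = Z.
rank ∂_2 = 6, rank ∂_3 = 0 ⇒ b_2 = 6 − 6 − 0 = 0. So H_2 = 0.

H_0 = Z,  H_1 = Z,  H_2 = 0.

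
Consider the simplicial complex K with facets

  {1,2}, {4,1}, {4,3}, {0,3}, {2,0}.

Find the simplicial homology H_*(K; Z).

We work with the vertex ordering 0 < 1 < 2 < 3 < 4. The simplices of K, each written with vertices in increasing order, are:

  0-simplices (5): [0], [1], [2], [3], [4]
  1-simplices (5): [0,2], [0,3], [1,2], [1,4], [3,4]

Hence C_0 ≅ Z^5, C_1 ≅ Z^5.

Boundary ∂_1: C_1 → C_0 sends each edge [p,q] (with p < q) to q − p. For instance
  ∂[1,4] = [4] − [1].
The 5×5 boundary matrix has rank 4 and Smith normal form diag(1,1,1,1).

Computing H_k = (kernel of ∂_k) / (image of ∂_{k+1}):

  H_0: rank C_0 − rank ∂_1 = 5 − 4 = 1, and the invariant factors of ∂_1 are all 1, so H_0 ≅ Z.
  H_1: rank ker ∂_1 − rank ∂_2 = (5 − 4) − 0 = 1, and there is no ∂_2, so H_1 ≅ Z.

H_0 = Z,  H_1 = Z.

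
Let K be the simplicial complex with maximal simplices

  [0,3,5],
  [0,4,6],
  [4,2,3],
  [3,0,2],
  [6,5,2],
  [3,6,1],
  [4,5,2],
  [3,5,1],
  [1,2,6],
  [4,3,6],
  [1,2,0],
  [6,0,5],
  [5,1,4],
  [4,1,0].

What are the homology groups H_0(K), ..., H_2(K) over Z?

Fix the vertex order 0 < 1 < 2 < 3 < 4 < 5 < 6 and write every simplex with vertices in increasing order. Then dim K = 2 and the simplices of K are:

  0-simplices (7): [0], [1], [2], [3], [4], [5], [6]
  1-simplices (21): [0,1], [0,2], [0,3], [0,4], [0,5], [0,6], [1,2], [1,3], [1,4], [1,5], [1,6], [2,3], [2,4], [2,5], [2,6], [3,4], [3,5], [3,6], [4,5], [4,6], [5,6]
  2-simplices (14): [0,1,2], [0,1,4], [0,2,3], [0,3,5], [0,4,6], [0,5,6], [1,2,6], [1,3,5], [1,3,6], [1,4,5], [2,3,4], [2,4,5], [2,5,6], [3,4,6]

giving chain groups C_0 ≅ Z^7, C_1 ≅ Z^21, C_2 ≅ Z^14.

The boundary map ∂_1: C_1 → C_0 sends each edge [p,q] (with p < q) to q − p. For instance
  ∂[1,2] = [2] − [1].
The 7×21 boundary matrix has rank 6 and Smith normal form diag(1,1,1,1,1,1).

∂_2: C_2 → C_1 acts by ∂[p,q,r] = [q,r] − [p,r] + [p,q]. For instance
  ∂[0,3,5] = [3,5] − [0,5] + [0,3],
  ∂[1,3,5] = [3,5] − [1,5] + [1,3].
This gives a 21×14 integer matrix of rank 13; reducing to Smith normal form yields diagonal entries (1,1,1,1,1,1,1,1,1,1,1,1,1).

From H_k ≅ ker(∂_k) / im(∂_{k+1}) we obtain:

  H_0: rank C_0 − rank ∂_1 = 7 − 6 = 1, and the invariant factors of ∂_1 are all 1, so H_0 = Z.
  H_1: rank ker ∂_1 − rank ∂_2 = (21 − 6) − 13 = 2, and the invariant factors of ∂_2 are all 1, so H_1 = Z^2.
  H_2: rank ker ∂_2 − rank ∂_3 = (14 − 13) − 0 = 1, and there is no ∂_3, so H_2 = Z.

(K is a triangulation of the torus T^2.)

H_0 ≅ Z,  H_1 ≅ Z^2,  H_2 ≅ Z.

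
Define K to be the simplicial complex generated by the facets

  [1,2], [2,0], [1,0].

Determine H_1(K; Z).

H_1 = Z.

Fix the vertex order 0 < 1 < 2 and write every simplex with vertices in increasing order. Then dim K = 1 and the simplices of K are:

  0-simplices (3): [0], [1], [2]
  1-simplices (3): [0,1], [0,2], [1,2]

so the chain groups are C_0 ≅ Z^3, C_1 ≅ Z^3.

∂_1: C_1 → C_0 sends each edge [p,q] (with p < q) to q − p. For instance
  ∂[1,2] = [2] − [1].
The 3×3 boundary matrix has rank 2 and Smith normal form diag(1,1).

From H_k ≅ ker(∂_k) / im(∂_{k+1}) we obtain:

  H_1: rank ker ∂_1 − rank ∂_2 = (3 − 2) − 0 = 1, and there is no ∂_2, so H_1 = Z.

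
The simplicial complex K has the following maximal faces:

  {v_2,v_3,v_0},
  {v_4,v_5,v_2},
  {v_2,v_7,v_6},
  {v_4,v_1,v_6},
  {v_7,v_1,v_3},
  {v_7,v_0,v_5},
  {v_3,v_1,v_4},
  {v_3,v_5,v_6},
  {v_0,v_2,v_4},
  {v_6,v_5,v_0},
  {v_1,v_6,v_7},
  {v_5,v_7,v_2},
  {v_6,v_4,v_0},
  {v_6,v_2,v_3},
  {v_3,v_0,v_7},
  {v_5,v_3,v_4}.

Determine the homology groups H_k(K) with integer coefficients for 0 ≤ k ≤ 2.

H_0 ≅ Z,  H_1 ≅ Z^2,  H_2 ≅ Z.

Fix the vertex order v_0 < v_1 < v_2 < v_3 < v_4 < v_5 < v_6 < v_7 and write every simplex with vertices in increasing order. Then dim K = 2 and the simplices of K are:

  0-simplices (8): [v_0], [v_1], [v_2], [v_3], [v_4], [v_5], [v_6], [v_7]
  1-simplices (24): (24 of them)
  2-simplices (16): (16 of them)

Hence C_0 ≅ Z^8, C_1 ≅ Z^24, C_2 ≅ Z^16.

∂_1: C_1 → C_0 maps an edge to its endpoints' difference, ∂[p,q] = q − p. For instance
  ∂[v_3,v_7] = [v_7] − [v_3].
The resulting 8×24 matrix has rank 7, and its Smith normal form has invariant factors (1,1,1,1,1,1,1).

Boundary ∂_2: C_2 → C_1 sends each 2-simplex [p,q,r] to [q,r] − [p,r] + [p,q]. For instance
  ∂[v_0,v_2,v_3] = [v_2,v_3] − [v_0,v_3] + [v_0,v_2],
  ∂[v_1,v_3,v_7] = [v_3,v_7] − [v_1,v_7] + [v_1,v_3].
This gives a 24×16 integer matrix of rank 15; reducing to Smith normal form yields diagonal entries (1,1,1,1,1,1,1,1,1,1,1,1,1,1,1).

Computing H_k = (kernel of ∂_k) / (image of ∂_{k+1}):

  H_0: rank C_0 − rank ∂_1 = 8 − 7 = 1, and the invariant factors of ∂_1 are all 1, so H_0 ≅ Z.
  H_1: rank ker ∂_1 − rank ∂_2 = (24 − 7) − 15 = 2, and the invariant factors of ∂_2 are all 1, so H_1 ≅ Z^2.
  H_2: rank ker ∂_2 − rank ∂_3 = (16 − 15) − 0 = 1, and there is no ∂_3, so H_2 ≅ Z.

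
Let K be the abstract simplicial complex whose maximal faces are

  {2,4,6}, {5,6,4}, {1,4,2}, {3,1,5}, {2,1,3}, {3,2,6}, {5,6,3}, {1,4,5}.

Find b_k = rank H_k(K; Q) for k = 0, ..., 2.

We work with the vertex ordering 1 < 2 < 3 < 4 < 5 < 6. The simplices of K, each written with vertices in increasing order, are:

  0-simplices (6): [1], [2], [3], [4], [5], [6]
  1-simplices (12): [1,2], [1,3], [1,4], [1,5], [2,3], [2,4], [2,6], [3,5], [3,6], [4,5], [4,6], [5,6]
  2-simplices (8): [1,2,3], [1,2,4], [1,3,5], [1,4,5], [2,3,6], [2,4,6], [3,5,6], [4,5,6]

Hence C_0 ≅ Z^6, C_1 ≅ Z^12, C_2 ≅ Z^8.

∂_1: C_1 → C_0 is given by ∂[p,q] = [q] − [p]. For instance
  ∂[1,2] = [2] − [1].
As a 6×12 matrix over Z this has rank 5, with invariant factors (1,1,1,1,1).

∂_2: C_2 → C_1 maps a triangle to the signed sum of its edges. For instance
  ∂[1,3,5] = [3,5] − [1,5] + [1,3],
  ∂[1,2,4] = [2,4] − [1,4] + [1,2].
The resulting 12×8 matrix has rank 7, and its Smith normal form has invariant factors (1,1,1,1,1,1,1).

Computing H_k = (kernel of ∂_k) / (image of ∂_{k+1}):

  H_0: rank C_0 − rank ∂_1 = 6 − 5 = 1, and the invariant factors of ∂_1 are all 1, so H_0 = Z.
  H_1: rank ker ∂_1 − rank ∂_2 = (12 − 5) − 7 = 0, and the invariant factors of ∂_2 are all 1, so H_1 = 0.
  H_2: rank ker ∂_2 − rank ∂_3 = (8 − 7) − 0 = 1, and there is no ∂_3, so H_2 = Z.

Hence the Betti numbers are b_0 = 1, b_1 = 0, b_2 = 1.

b_0 = 1, b_1 = 0, b_2 = 1.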